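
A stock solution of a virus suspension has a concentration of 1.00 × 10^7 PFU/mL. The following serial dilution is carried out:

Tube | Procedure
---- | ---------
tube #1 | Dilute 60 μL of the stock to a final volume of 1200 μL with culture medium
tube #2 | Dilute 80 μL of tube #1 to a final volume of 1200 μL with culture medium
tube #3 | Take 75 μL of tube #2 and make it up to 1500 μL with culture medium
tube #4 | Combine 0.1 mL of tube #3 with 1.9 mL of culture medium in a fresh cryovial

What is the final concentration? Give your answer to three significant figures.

83.3 PFU/mL

Step 1: 60 μL brought to 1200 μL → factor 1200/60 = 20
Step 2: 80 μL brought to 1200 μL → factor 1200/80 = 15
Step 3: 75 μL brought to 1500 μL → factor 1500/75 = 20
Step 4: 0.1 mL + 1.9 mL = 2 mL total → factor 2/0.1 = 20
Overall dilution factor = 20 × 15 × 20 × 20 = 1.2 × 10^5
Final = 1.00 × 10^7 PFU/mL / 1.2 × 10^5 = 83.3 PFU/mL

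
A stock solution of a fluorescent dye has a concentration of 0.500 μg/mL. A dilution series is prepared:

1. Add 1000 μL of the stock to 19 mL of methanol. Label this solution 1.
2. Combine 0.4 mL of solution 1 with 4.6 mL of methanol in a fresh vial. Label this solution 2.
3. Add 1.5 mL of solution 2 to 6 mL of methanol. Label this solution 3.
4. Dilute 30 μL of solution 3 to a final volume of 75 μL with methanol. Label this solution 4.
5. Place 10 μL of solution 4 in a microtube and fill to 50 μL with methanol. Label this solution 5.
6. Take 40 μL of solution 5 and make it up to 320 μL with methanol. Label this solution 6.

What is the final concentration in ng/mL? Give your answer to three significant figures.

0.00400 ng/mL

Step 1: 1000 μL + 19 mL = 20000 μL total → factor 20000/1000 = 20
Step 2: 0.4 mL + 4.6 mL = 5 mL total → factor 5/0.4 = 12.5
Step 3: 1.5 mL + 6 mL = 7.5 mL total → factor 7.5/1.5 = 5
Step 4: 30 μL brought to 75 μL → factor 75/30 = 2.5
Step 5: 10 μL brought to 50 μL → factor 50/10 = 5
Step 6: 40 μL brought to 320 μL → factor 320/40 = 8
Overall dilution factor = 20 × 12.5 × 5 × 2.5 × 5 × 8 = 1.25 × 10^5
Final = 0.500 μg/mL / 1.25 × 10^5 = 4.000 × 10^-6 μg/mL = 0.00400 ng/mL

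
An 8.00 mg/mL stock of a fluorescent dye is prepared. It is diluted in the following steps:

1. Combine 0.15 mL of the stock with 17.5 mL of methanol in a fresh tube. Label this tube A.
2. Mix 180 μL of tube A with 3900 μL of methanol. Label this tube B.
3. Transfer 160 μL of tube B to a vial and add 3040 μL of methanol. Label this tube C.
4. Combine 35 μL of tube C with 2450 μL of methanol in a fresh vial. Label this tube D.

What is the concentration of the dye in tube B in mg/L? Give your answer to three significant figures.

Step 1: 0.15 mL + 17.5 mL = 17.65 mL total → factor 17.65/0.15 = 117.67
Step 2: 180 μL + 3900 μL = 4080 μL total → factor 4080/180 = 22.667
Dilution factor through tube B = 117.67 × 22.667 = 2667.1
[tube B] = 8.00 mg/mL / 2667.1 = 0.003000 mg/mL = 3.00 mg/L

3.00 mg/L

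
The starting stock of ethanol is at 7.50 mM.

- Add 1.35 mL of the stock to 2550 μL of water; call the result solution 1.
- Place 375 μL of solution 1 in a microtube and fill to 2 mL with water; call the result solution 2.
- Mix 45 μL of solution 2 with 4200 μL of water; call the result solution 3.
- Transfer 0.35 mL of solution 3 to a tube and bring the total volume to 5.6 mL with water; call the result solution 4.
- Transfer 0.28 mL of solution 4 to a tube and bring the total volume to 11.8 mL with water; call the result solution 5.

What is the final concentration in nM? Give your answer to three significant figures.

7.65 nM

Step 1: 1.35 mL + 2550 μL = 3.9 mL total → factor 3.9/1.35 = 2.8889
Step 2: 375 μL brought to 2 mL → factor 2000/375 = 5.3333
Step 3: 45 μL + 4200 μL = 4245 μL total → factor 4245/45 = 94.333
Step 4: 0.35 mL brought to 5.6 mL → factor 5.6/0.35 = 16
Step 5: 0.28 mL brought to 11.8 mL → factor 11.8/0.28 = 42.143
Overall dilution factor = 2.8889 × 5.3333 × 94.333 × 16 × 42.143 = 9.8003 × 10^5
Final = 7.50 mM / 9.8003 × 10^5 = 7.653 × 10^-6 mM = 7.65 nM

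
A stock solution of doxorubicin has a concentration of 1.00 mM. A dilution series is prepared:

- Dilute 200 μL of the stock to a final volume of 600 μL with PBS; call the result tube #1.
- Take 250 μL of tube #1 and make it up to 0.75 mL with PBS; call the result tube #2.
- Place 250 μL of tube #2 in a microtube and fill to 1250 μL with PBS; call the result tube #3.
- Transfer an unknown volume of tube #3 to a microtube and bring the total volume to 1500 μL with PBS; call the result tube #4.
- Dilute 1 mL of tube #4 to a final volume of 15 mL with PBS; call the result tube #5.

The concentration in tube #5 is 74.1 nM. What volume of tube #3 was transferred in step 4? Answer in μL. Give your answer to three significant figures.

Step 1: 200 μL brought to 600 μL → factor 600/200 = 3
Step 2: 250 μL brought to 0.75 mL → factor 750/250 = 3
Step 3: 250 μL brought to 1250 μL → factor 1250/250 = 5
Step 4: v brought to 1500 μL → factor = 1500 μL/v
Step 5: 1 mL brought to 15 mL → factor 15/1 = 15
Product of known-step factors = 675
Overall factor = 1.00 mM / (74.1 nM) = 13495
Step-4 factor = 13495 / 675 = 19.993
v = 1500 μL / 19.993 = 75.0 μL

75.0 μL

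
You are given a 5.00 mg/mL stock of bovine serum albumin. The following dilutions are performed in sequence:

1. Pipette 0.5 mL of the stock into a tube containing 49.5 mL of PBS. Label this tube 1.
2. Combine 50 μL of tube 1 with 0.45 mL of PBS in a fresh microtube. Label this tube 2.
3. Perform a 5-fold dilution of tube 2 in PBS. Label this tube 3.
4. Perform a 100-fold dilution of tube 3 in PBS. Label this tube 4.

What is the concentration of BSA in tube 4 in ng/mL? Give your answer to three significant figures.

Step 1: 0.5 mL + 49.5 mL = 50 mL total → factor 50/0.5 = 100
Step 2: 50 μL + 0.45 mL = 500 μL total → factor 500/50 = 10
Step 3: 5-fold → factor 5
Step 4: 100-fold → factor 100
Overall dilution factor = 100 × 10 × 5 × 100 = 5 × 10^5
Final = 5.00 mg/mL / 5 × 10^5 = 1.000 × 10^-5 mg/mL = 10.0 ng/mL

10.0 ng/mL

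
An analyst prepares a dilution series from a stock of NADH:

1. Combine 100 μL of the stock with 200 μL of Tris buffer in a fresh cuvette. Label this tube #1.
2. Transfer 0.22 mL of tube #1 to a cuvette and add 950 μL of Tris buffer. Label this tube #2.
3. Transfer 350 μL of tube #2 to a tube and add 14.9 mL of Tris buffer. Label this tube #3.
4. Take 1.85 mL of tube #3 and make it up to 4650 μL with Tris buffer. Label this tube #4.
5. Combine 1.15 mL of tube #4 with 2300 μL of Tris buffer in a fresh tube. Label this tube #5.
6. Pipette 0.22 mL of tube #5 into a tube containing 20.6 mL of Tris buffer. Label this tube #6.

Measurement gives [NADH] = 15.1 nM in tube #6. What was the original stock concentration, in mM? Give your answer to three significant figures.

7.49 mM

Step 1: 100 μL + 200 μL = 300 μL total → factor 300/100 = 3
Step 2: 0.22 mL + 950 μL = 1.17 mL total → factor 1.17/0.22 = 5.3182
Step 3: 350 μL + 14.9 mL = 15250 μL total → factor 15250/350 = 43.571
Step 4: 1.85 mL brought to 4650 μL → factor 4.65/1.85 = 2.5135
Step 5: 1.15 mL + 2300 μL = 3.45 mL total → factor 3.45/1.15 = 3
Step 6: 0.22 mL + 20.6 mL = 20.82 mL total → factor 20.82/0.22 = 94.636
Overall dilution factor = 3 × 5.3182 × 43.571 × 2.5135 × 3 × 94.636 = 4.9607 × 10^5
Stock = 15.1 nM × 4.9607 × 10^5 = 7.491 × 10^6 nM = 7.49 mM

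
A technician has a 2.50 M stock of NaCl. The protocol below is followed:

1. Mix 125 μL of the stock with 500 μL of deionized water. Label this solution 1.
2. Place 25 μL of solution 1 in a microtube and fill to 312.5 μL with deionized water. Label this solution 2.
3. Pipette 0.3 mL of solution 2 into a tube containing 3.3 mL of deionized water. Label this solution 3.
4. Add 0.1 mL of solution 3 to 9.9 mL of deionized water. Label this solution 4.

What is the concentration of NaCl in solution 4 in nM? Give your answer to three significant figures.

3.33 × 10^4 nM

Step 1: 125 μL + 500 μL = 625 μL total → factor 625/125 = 5
Step 2: 25 μL brought to 312.5 μL → factor 312.5/25 = 12.5
Step 3: 0.3 mL + 3.3 mL = 3.6 mL total → factor 3.6/0.3 = 12
Step 4: 0.1 mL + 9.9 mL = 10 mL total → factor 10/0.1 = 100
Overall dilution factor = 5 × 12.5 × 12 × 100 = 75000
Final = 2.50 M / 75000 = 3.333 × 10^-5 M = 3.33 × 10^4 nM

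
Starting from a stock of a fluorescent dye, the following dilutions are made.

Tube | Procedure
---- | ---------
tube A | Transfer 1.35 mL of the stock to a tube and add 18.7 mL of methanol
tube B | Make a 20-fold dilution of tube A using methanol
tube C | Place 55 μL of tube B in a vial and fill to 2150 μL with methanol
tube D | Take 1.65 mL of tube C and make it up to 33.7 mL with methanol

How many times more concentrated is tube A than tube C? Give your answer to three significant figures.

782

Step 1: 1.35 mL + 18.7 mL = 20.05 mL total → factor 20.05/1.35 = 14.852
Step 2: 20-fold → factor 20
Step 3: 55 μL brought to 2150 μL → factor 2150/55 = 39.091
Dilution factor to tube A = 14.852; to tube C = 11611
[tube A]/[tube C] = (factor to tube C)/(factor to tube A) = 11611/14.852 = 782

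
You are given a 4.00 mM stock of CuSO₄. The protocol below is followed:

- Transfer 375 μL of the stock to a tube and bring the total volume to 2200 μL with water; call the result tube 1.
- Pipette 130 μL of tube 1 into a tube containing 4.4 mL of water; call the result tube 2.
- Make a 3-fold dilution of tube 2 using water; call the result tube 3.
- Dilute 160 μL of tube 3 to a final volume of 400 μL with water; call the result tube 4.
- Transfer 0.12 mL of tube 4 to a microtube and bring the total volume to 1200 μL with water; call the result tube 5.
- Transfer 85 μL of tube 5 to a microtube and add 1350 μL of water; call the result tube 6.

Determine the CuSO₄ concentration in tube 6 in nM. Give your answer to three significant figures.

Step 1: 375 μL brought to 2200 μL → factor 2200/375 = 5.8667
Step 2: 130 μL + 4.4 mL = 4530 μL total → factor 4530/130 = 34.846
Step 3: 3-fold → factor 3
Step 4: 160 μL brought to 400 μL → factor 400/160 = 2.5
Step 5: 0.12 mL brought to 1200 μL → factor 1.2/0.12 = 10
Step 6: 85 μL + 1350 μL = 1435 μL total → factor 1435/85 = 16.882
Overall dilution factor = 5.8667 × 34.846 × 3 × 2.5 × 10 × 16.882 = 2.5885 × 10^5
Final = 4.00 mM / 2.5885 × 10^5 = 1.545 × 10^-5 mM = 15.5 nM

15.5 nM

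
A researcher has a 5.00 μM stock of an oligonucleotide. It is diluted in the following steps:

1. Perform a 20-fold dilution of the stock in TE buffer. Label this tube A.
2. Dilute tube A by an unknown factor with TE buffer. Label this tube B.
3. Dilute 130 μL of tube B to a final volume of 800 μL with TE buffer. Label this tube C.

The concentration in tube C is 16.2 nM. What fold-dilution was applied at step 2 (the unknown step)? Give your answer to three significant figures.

Step 1: 20-fold → factor 20
Step 2: unknown factor x
Step 3: 130 μL brought to 800 μL → factor 800/130 = 6.1538
Product of known-step factors = 123.08
Overall factor = 5.00 μM / (16.2 nM) = 308.64
x = 308.64 / 123.08 = 2.51

2.51-fold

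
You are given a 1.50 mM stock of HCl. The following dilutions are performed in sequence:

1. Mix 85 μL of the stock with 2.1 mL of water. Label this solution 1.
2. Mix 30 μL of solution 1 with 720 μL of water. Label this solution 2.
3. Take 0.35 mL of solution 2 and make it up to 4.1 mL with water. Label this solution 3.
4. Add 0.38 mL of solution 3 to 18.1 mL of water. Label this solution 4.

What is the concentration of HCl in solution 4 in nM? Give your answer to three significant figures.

4.10 nM

Step 1: 85 μL + 2.1 mL = 2185 μL total → factor 2185/85 = 25.706
Step 2: 30 μL + 720 μL = 750 μL total → factor 750/30 = 25
Step 3: 0.35 mL brought to 4.1 mL → factor 4.1/0.35 = 11.714
Step 4: 0.38 mL + 18.1 mL = 18.48 mL total → factor 18.48/0.38 = 48.632
Dilution factor through solution 4 = 25.706 × 25 × 11.714 × 48.632 = 3.6611 × 10^5
[solution 4] = 1.50 mM / 3.6611 × 10^5 = 4.097 × 10^-6 mM = 4.10 nM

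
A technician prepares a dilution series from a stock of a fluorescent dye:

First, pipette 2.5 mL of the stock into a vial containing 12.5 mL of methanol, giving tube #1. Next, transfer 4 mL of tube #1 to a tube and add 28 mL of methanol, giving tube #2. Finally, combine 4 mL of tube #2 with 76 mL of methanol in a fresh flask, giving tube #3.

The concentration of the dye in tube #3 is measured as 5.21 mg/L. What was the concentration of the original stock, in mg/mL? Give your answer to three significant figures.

5.00 mg/mL

Step 1: 2.5 mL + 12.5 mL = 15 mL total → factor 15/2.5 = 6
Step 2: 4 mL + 28 mL = 32 mL total → factor 32/4 = 8
Step 3: 4 mL + 76 mL = 80 mL total → factor 80/4 = 20
Overall dilution factor = 6 × 8 × 20 = 960
Stock = 5.21 mg/L × 960 = 5002 mg/L = 5.00 mg/mL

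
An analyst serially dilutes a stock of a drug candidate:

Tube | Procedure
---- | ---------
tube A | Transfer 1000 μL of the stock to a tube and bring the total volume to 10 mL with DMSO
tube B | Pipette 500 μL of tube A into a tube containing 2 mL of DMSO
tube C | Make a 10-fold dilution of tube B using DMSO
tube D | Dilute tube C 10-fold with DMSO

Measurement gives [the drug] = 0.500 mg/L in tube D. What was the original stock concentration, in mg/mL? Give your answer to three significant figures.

Step 1: 1000 μL brought to 10 mL → factor 10000/1000 = 10
Step 2: 500 μL + 2 mL = 2500 μL total → factor 2500/500 = 5
Step 3: 10-fold → factor 10
Step 4: 10-fold → factor 10
Overall dilution factor = 10 × 5 × 10 × 10 = 5000
Stock = 0.500 mg/L × 5000 = 2500 mg/L = 2.50 mg/mL

2.50 mg/mL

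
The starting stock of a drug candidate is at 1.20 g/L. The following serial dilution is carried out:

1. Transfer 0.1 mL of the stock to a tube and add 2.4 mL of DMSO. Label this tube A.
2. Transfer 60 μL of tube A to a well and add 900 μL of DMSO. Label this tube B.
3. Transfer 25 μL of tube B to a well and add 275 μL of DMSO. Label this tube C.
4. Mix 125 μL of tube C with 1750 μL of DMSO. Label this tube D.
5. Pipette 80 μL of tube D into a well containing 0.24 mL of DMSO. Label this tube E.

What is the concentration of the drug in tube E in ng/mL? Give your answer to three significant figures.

Step 1: 0.1 mL + 2.4 mL = 2.5 mL total → factor 2.5/0.1 = 25
Step 2: 60 μL + 900 μL = 960 μL total → factor 960/60 = 16
Step 3: 25 μL + 275 μL = 300 μL total → factor 300/25 = 12
Step 4: 125 μL + 1750 μL = 1875 μL total → factor 1875/125 = 15
Step 5: 80 μL + 0.24 mL = 320 μL total → factor 320/80 = 4
Overall dilution factor = 25 × 16 × 12 × 15 × 4 = 2.88 × 10^5
Final = 1.20 g/L / 2.88 × 10^5 = 4.167 × 10^-6 g/L = 4.17 ng/mL

4.17 ng/mL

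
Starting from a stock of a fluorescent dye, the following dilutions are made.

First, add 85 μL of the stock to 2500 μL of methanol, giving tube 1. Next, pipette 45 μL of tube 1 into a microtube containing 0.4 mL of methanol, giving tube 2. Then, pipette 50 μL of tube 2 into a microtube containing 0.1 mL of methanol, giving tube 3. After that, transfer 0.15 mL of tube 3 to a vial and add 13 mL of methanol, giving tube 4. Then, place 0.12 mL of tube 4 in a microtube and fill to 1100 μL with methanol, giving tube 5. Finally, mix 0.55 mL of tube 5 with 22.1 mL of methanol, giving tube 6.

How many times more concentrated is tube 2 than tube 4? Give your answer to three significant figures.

Step 1: 85 μL + 2500 μL = 2585 μL total → factor 2585/85 = 30.412
Step 2: 45 μL + 0.4 mL = 445 μL total → factor 445/45 = 9.8889
Step 3: 50 μL + 0.1 mL = 150 μL total → factor 150/50 = 3
Step 4: 0.15 mL + 13 mL = 13.15 mL total → factor 13.15/0.15 = 87.667
Dilution factor to tube 2 = 300.74; to tube 4 = 79094
[tube 2]/[tube 4] = (factor to tube 4)/(factor to tube 2) = 79094/300.74 = 263

263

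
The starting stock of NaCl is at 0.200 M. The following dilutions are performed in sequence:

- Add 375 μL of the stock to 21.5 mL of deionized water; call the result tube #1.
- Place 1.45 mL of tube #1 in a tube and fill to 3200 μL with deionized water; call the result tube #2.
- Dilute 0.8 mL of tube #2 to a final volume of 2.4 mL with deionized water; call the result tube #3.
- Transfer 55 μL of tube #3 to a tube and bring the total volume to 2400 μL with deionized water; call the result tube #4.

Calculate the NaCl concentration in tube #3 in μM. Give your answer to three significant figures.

518 μM

Step 1: 375 μL + 21.5 mL = 21875 μL total → factor 21875/375 = 58.333
Step 2: 1.45 mL brought to 3200 μL → factor 3.2/1.45 = 2.2069
Step 3: 0.8 mL brought to 2.4 mL → factor 2.4/0.8 = 3
Dilution factor through tube #3 = 58.333 × 2.2069 × 3 = 386.21
[tube #3] = 0.200 M / 386.21 = 0.0005179 M = 518 μM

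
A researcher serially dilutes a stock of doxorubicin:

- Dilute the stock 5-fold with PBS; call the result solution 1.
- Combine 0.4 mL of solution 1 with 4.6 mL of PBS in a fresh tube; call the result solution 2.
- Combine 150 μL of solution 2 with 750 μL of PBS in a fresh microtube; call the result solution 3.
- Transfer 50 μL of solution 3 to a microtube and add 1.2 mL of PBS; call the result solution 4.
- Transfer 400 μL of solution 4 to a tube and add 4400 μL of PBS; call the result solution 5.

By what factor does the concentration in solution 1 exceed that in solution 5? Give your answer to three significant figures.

Step 1: 5-fold → factor 5
Step 2: 0.4 mL + 4.6 mL = 5 mL total → factor 5/0.4 = 12.5
Step 3: 150 μL + 750 μL = 900 μL total → factor 900/150 = 6
Step 4: 50 μL + 1.2 mL = 1250 μL total → factor 1250/50 = 25
Step 5: 400 μL + 4400 μL = 4800 μL total → factor 4800/400 = 12
Dilution factor to solution 1 = 5; to solution 5 = 1.125 × 10^5
[solution 1]/[solution 5] = (factor to solution 5)/(factor to solution 1) = 1.125 × 10^5/5 = 2.25 × 10^4

2.25 × 10^4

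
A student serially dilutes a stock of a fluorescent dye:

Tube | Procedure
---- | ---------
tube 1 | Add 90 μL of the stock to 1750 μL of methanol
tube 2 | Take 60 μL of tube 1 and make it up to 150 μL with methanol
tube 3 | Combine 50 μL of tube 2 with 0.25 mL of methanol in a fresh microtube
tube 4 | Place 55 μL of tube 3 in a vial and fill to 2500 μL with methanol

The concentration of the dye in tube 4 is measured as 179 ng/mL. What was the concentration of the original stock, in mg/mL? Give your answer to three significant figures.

2.50 mg/mL

Step 1: 90 μL + 1750 μL = 1840 μL total → factor 1840/90 = 20.444
Step 2: 60 μL brought to 150 μL → factor 150/60 = 2.5
Step 3: 50 μL + 0.25 mL = 300 μL total → factor 300/50 = 6
Step 4: 55 μL brought to 2500 μL → factor 2500/55 = 45.455
Overall dilution factor = 20.444 × 2.5 × 6 × 45.455 = 13939
Stock = 179 ng/mL × 13939 = 2.495 × 10^6 ng/mL = 2.50 mg/mL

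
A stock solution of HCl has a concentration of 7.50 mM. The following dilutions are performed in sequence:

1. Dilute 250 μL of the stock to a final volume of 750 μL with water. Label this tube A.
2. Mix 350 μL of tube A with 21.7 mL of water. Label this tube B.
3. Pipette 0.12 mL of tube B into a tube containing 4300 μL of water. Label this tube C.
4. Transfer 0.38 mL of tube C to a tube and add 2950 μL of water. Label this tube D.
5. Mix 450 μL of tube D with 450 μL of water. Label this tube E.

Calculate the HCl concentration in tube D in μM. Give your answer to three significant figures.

Step 1: 250 μL brought to 750 μL → factor 750/250 = 3
Step 2: 350 μL + 21.7 mL = 22050 μL total → factor 22050/350 = 63
Step 3: 0.12 mL + 4300 μL = 4.42 mL total → factor 4.42/0.12 = 36.833
Step 4: 0.38 mL + 2950 μL = 3.33 mL total → factor 3.33/0.38 = 8.7632
Dilution factor through tube D = 3 × 63 × 36.833 × 8.7632 = 61005
[tube D] = 7.50 mM / 61005 = 0.0001229 mM = 0.123 μM

0.123 μM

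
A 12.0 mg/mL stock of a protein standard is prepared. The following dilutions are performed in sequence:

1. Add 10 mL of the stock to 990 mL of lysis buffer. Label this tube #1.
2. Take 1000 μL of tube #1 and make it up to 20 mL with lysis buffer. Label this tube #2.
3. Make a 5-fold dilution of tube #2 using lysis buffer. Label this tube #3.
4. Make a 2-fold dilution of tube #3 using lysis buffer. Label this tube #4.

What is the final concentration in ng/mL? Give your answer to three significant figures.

600 ng/mL

Step 1: 10 mL + 990 mL = 1000 mL total → factor 1000/10 = 100
Step 2: 1000 μL brought to 20 mL → factor 20000/1000 = 20
Step 3: 5-fold → factor 5
Step 4: 2-fold → factor 2
Overall dilution factor = 100 × 20 × 5 × 2 = 20000
Final = 12.0 mg/mL / 20000 = 0.0006000 mg/mL = 600 ng/mL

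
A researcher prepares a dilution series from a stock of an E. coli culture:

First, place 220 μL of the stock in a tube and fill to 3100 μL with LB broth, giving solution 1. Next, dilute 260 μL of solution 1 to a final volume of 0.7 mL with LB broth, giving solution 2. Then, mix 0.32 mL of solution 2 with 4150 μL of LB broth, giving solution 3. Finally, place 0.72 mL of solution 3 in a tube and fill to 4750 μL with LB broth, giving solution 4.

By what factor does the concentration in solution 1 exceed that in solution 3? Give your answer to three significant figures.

37.6

Step 1: 220 μL brought to 3100 μL → factor 3100/220 = 14.091
Step 2: 260 μL brought to 0.7 mL → factor 700/260 = 2.6923
Step 3: 0.32 mL + 4150 μL = 4.47 mL total → factor 4.47/0.32 = 13.969
Dilution factor to solution 1 = 14.091; to solution 3 = 529.93
[solution 1]/[solution 3] = (factor to solution 3)/(factor to solution 1) = 529.93/14.091 = 37.6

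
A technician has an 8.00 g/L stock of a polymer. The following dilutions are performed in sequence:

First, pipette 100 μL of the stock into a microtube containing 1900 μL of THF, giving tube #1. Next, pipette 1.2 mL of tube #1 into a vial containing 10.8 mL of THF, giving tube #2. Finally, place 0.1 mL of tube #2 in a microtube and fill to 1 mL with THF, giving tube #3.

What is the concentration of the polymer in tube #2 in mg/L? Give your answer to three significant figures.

40.0 mg/L

Step 1: 100 μL + 1900 μL = 2000 μL total → factor 2000/100 = 20
Step 2: 1.2 mL + 10.8 mL = 12 mL total → factor 12/1.2 = 10
Dilution factor through tube #2 = 20 × 10 = 200
[tube #2] = 8.00 g/L / 200 = 0.04000 g/L = 40.0 mg/L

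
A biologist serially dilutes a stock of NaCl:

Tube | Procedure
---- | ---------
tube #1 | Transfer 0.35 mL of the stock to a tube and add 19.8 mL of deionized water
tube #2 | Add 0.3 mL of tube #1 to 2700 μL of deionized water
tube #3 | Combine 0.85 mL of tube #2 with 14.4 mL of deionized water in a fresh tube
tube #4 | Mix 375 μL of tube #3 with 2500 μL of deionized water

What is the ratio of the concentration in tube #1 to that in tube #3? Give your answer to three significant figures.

179

Step 1: 0.35 mL + 19.8 mL = 20.15 mL total → factor 20.15/0.35 = 57.571
Step 2: 0.3 mL + 2700 μL = 3 mL total → factor 3/0.3 = 10
Step 3: 0.85 mL + 14.4 mL = 15.25 mL total → factor 15.25/0.85 = 17.941
Dilution factor to tube #1 = 57.571; to tube #3 = 10329
[tube #1]/[tube #3] = (factor to tube #3)/(factor to tube #1) = 10329/57.571 = 179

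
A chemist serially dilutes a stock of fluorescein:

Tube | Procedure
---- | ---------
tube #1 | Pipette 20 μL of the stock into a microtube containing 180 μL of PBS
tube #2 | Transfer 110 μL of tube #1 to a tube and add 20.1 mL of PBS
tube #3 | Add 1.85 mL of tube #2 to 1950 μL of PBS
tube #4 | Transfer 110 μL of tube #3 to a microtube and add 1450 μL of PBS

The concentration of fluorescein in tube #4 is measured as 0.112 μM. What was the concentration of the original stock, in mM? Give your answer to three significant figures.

Step 1: 20 μL + 180 μL = 200 μL total → factor 200/20 = 10
Step 2: 110 μL + 20.1 mL = 20210 μL total → factor 20210/110 = 183.73
Step 3: 1.85 mL + 1950 μL = 3.8 mL total → factor 3.8/1.85 = 2.0541
Step 4: 110 μL + 1450 μL = 1560 μL total → factor 1560/110 = 14.182
Overall dilution factor = 10 × 183.73 × 2.0541 × 14.182 = 53520
Stock = 0.112 μM × 53520 = 5994 μM = 5.99 mM

5.99 mM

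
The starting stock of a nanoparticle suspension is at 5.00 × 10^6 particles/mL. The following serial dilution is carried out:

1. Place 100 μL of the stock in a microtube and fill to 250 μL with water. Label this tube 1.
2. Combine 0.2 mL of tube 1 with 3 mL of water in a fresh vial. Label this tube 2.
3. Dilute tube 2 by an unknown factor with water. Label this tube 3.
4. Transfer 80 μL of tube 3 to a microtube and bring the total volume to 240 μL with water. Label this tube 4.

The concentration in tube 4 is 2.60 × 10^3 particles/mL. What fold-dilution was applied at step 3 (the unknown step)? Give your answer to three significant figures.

16.0-fold

Step 1: 100 μL brought to 250 μL → factor 250/100 = 2.5
Step 2: 0.2 mL + 3 mL = 3.2 mL total → factor 3.2/0.2 = 16
Step 3: unknown factor x
Step 4: 80 μL brought to 240 μL → factor 240/80 = 3
Product of known-step factors = 120
Overall factor = 5.00 × 10^6 particles/mL / (2.60 × 10^3 particles/mL) = 1923.1
x = 1923.1 / 120 = 16.0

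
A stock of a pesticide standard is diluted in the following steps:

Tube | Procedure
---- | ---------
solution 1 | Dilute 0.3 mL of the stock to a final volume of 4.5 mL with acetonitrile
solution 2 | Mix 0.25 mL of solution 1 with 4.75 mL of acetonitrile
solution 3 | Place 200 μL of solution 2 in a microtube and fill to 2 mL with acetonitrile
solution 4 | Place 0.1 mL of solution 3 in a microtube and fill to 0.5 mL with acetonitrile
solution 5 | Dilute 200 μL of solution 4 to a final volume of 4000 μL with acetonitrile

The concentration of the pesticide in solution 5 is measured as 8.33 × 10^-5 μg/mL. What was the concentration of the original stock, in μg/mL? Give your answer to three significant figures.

Step 1: 0.3 mL brought to 4.5 mL → factor 4.5/0.3 = 15
Step 2: 0.25 mL + 4.75 mL = 5 mL total → factor 5/0.25 = 20
Step 3: 200 μL brought to 2 mL → factor 2000/200 = 10
Step 4: 0.1 mL brought to 0.5 mL → factor 0.5/0.1 = 5
Step 5: 200 μL brought to 4000 μL → factor 4000/200 = 20
Overall dilution factor = 15 × 20 × 10 × 5 × 20 = 3 × 10^5
Stock = 8.33 × 10^-5 μg/mL × 3 × 10^5 = 25.0 μg/mL

25.0 μg/mL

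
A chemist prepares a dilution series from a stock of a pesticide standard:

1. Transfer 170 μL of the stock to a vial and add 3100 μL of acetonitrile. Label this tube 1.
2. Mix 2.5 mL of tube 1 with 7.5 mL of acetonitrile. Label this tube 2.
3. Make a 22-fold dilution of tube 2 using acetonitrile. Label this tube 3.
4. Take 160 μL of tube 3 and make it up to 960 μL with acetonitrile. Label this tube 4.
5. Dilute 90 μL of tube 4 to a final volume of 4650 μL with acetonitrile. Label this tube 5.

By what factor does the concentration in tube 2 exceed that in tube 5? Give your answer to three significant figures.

6.82 × 10^3

Step 1: 170 μL + 3100 μL = 3270 μL total → factor 3270/170 = 19.235
Step 2: 2.5 mL + 7.5 mL = 10 mL total → factor 10/2.5 = 4
Step 3: 22-fold → factor 22
Step 4: 160 μL brought to 960 μL → factor 960/160 = 6
Step 5: 90 μL brought to 4650 μL → factor 4650/90 = 51.667
Dilution factor to tube 2 = 76.941; to tube 5 = 5.2474 × 10^5
[tube 2]/[tube 5] = (factor to tube 5)/(factor to tube 2) = 5.2474 × 10^5/76.941 = 6.82 × 10^3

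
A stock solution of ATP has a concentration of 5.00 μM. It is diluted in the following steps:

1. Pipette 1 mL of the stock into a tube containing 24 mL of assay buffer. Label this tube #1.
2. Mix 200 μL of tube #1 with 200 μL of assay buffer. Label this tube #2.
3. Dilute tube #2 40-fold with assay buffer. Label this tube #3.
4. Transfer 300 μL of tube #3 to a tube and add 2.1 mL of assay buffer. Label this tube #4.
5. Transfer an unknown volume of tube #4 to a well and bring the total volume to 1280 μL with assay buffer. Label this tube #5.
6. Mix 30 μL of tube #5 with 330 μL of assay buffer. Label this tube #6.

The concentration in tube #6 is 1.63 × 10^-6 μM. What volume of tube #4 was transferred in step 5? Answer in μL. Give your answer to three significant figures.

Step 1: 1 mL + 24 mL = 25 mL total → factor 25/1 = 25
Step 2: 200 μL + 200 μL = 400 μL total → factor 400/200 = 2
Step 3: 40-fold → factor 40
Step 4: 300 μL + 2.1 mL = 2400 μL total → factor 2400/300 = 8
Step 5: v brought to 1280 μL → factor = 1280 μL/v
Step 6: 30 μL + 330 μL = 360 μL total → factor 360/30 = 12
Product of known-step factors = 1.92 × 10^5
Overall factor = 5.00 μM / (1.63 × 10^-6 μM) = 3.0675 × 10^6
Step-5 factor = 3.0675 × 10^6 / 1.92 × 10^5 = 15.976
v = 1280 μL / 15.976 = 80.1 μL

80.1 μL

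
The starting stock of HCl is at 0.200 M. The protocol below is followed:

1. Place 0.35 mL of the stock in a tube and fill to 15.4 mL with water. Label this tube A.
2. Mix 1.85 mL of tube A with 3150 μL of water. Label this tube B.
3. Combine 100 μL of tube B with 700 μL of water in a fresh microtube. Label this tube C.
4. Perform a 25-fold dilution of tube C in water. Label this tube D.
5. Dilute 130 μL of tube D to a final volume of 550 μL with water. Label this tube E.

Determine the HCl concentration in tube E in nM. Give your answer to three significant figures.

1.99 × 10^3 nM

Step 1: 0.35 mL brought to 15.4 mL → factor 15.4/0.35 = 44
Step 2: 1.85 mL + 3150 μL = 5 mL total → factor 5/1.85 = 2.7027
Step 3: 100 μL + 700 μL = 800 μL total → factor 800/100 = 8
Step 4: 25-fold → factor 25
Step 5: 130 μL brought to 550 μL → factor 550/130 = 4.2308
Overall dilution factor = 44 × 2.7027 × 8 × 25 × 4.2308 = 1.0062 × 10^5
Final = 0.200 M / 1.0062 × 10^5 = 1.988 × 10^-6 M = 1.99 × 10^3 nM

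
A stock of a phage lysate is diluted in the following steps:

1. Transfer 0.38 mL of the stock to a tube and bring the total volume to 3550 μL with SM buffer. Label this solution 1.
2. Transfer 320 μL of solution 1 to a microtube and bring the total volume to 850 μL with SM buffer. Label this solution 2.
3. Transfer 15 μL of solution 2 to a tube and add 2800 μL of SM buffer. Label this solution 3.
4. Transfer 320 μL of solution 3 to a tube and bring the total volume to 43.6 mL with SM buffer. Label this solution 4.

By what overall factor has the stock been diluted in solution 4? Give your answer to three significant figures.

6.35 × 10^5

Step 1: 0.38 mL brought to 3550 μL → factor 3.55/0.38 = 9.3421
Step 2: 320 μL brought to 850 μL → factor 850/320 = 2.6562
Step 3: 15 μL + 2800 μL = 2815 μL total → factor 2815/15 = 187.67
Step 4: 320 μL brought to 43.6 mL → factor 43600/320 = 136.25
Overall dilution factor = 9.3421 × 2.6562 × 187.67 × 136.25 = 6.3451 × 10^5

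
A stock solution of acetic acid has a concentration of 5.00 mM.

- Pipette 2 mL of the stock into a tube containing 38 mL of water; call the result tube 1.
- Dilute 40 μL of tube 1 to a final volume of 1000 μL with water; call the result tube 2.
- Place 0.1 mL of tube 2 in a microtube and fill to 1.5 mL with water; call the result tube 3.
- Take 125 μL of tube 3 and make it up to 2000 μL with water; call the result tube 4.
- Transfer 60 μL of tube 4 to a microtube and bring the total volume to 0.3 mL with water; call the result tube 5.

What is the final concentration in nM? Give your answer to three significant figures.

8.33 nM

Step 1: 2 mL + 38 mL = 40 mL total → factor 40/2 = 20
Step 2: 40 μL brought to 1000 μL → factor 1000/40 = 25
Step 3: 0.1 mL brought to 1.5 mL → factor 1.5/0.1 = 15
Step 4: 125 μL brought to 2000 μL → factor 2000/125 = 16
Step 5: 60 μL brought to 0.3 mL → factor 300/60 = 5
Overall dilution factor = 20 × 25 × 15 × 16 × 5 = 6 × 10^5
Final = 5.00 mM / 6 × 10^5 = 8.333 × 10^-6 mM = 8.33 nM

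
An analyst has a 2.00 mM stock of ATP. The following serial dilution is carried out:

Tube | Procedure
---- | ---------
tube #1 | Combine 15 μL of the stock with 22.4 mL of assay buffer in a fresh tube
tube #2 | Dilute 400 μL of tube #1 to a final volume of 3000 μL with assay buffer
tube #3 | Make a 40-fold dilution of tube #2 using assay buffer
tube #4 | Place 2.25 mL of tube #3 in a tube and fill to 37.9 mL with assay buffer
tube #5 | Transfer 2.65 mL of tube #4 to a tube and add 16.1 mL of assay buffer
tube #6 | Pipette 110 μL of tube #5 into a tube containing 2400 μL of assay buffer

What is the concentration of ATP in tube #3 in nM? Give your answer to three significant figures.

Step 1: 15 μL + 22.4 mL = 22415 μL total → factor 22415/15 = 1494.3
Step 2: 400 μL brought to 3000 μL → factor 3000/400 = 7.5
Step 3: 40-fold → factor 40
Dilution factor through tube #3 = 1494.3 × 7.5 × 40 = 4.483 × 10^5
[tube #3] = 2.00 mM / 4.483 × 10^5 = 4.461 × 10^-6 mM = 4.46 nM

4.46 nM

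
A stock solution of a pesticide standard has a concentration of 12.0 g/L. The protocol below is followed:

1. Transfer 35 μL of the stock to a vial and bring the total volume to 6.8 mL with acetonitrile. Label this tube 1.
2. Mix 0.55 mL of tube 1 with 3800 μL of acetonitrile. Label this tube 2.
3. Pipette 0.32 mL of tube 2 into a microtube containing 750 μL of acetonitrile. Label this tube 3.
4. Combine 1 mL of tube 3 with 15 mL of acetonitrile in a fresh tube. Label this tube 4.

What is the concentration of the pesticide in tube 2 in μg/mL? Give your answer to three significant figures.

Step 1: 35 μL brought to 6.8 mL → factor 6800/35 = 194.29
Step 2: 0.55 mL + 3800 μL = 4.35 mL total → factor 4.35/0.55 = 7.9091
Dilution factor through tube 2 = 194.29 × 7.9091 = 1536.6
[tube 2] = 12.0 g/L / 1536.6 = 0.007809 g/L = 7.81 μg/mL

7.81 μg/mL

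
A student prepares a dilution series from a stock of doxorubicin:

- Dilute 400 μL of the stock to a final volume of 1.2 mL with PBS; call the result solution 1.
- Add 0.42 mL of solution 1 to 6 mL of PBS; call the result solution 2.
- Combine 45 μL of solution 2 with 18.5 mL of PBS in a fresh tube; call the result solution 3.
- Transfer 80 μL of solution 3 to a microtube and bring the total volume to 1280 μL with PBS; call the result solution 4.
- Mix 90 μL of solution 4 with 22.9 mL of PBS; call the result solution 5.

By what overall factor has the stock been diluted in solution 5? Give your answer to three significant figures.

7.72 × 10^7

Step 1: 400 μL brought to 1.2 mL → factor 1200/400 = 3
Step 2: 0.42 mL + 6 mL = 6.42 mL total → factor 6.42/0.42 = 15.286
Step 3: 45 μL + 18.5 mL = 18545 μL total → factor 18545/45 = 412.11
Step 4: 80 μL brought to 1280 μL → factor 1280/80 = 16
Step 5: 90 μL + 22.9 mL = 22990 μL total → factor 22990/90 = 255.44
Overall dilution factor = 3 × 15.286 × 412.11 × 16 × 255.44 = 7.7239 × 10^7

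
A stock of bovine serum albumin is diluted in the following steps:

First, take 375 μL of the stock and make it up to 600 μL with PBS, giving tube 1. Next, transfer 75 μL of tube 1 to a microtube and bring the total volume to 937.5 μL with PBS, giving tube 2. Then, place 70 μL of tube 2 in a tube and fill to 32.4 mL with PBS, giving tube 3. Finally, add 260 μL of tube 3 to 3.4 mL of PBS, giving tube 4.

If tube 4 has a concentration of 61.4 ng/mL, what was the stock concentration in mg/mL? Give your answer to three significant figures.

8.00 mg/mL

Step 1: 375 μL brought to 600 μL → factor 600/375 = 1.6
Step 2: 75 μL brought to 937.5 μL → factor 937.5/75 = 12.5
Step 3: 70 μL brought to 32.4 mL → factor 32400/70 = 462.86
Step 4: 260 μL + 3.4 mL = 3660 μL total → factor 3660/260 = 14.077
Overall dilution factor = 1.6 × 12.5 × 462.86 × 14.077 = 1.3031 × 10^5
Stock = 61.4 ng/mL × 1.3031 × 10^5 = 8.001 × 10^6 ng/mL = 8.00 mg/mL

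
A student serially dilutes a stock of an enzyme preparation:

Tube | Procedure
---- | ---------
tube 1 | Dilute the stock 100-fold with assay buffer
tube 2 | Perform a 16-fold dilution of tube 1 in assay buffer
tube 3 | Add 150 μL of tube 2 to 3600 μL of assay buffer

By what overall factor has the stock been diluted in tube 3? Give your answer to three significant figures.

Step 1: 100-fold → factor 100
Step 2: 16-fold → factor 16
Step 3: 150 μL + 3600 μL = 3750 μL total → factor 3750/150 = 25
Overall dilution factor = 100 × 16 × 25 = 40000

4.00 × 10^4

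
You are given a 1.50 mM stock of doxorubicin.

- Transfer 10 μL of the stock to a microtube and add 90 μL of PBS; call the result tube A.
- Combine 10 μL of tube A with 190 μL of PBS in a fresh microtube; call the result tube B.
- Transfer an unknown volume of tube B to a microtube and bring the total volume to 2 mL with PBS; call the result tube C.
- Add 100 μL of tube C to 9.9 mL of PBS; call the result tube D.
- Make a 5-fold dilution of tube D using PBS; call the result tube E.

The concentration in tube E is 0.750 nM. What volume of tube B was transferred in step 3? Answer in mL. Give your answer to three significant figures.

0.100 mL

Step 1: 10 μL + 90 μL = 100 μL total → factor 100/10 = 10
Step 2: 10 μL + 190 μL = 200 μL total → factor 200/10 = 20
Step 3: v brought to 2 mL → factor = 2 mL/v
Step 4: 100 μL + 9.9 mL = 10000 μL total → factor 10000/100 = 100
Step 5: 5-fold → factor 5
Product of known-step factors = 1 × 10^5
Overall factor = 1.50 mM / (0.750 nM) = 2 × 10^6
Step-3 factor = 2 × 10^6 / 1 × 10^5 = 20
v = 2 mL / 20 = 0.100 mL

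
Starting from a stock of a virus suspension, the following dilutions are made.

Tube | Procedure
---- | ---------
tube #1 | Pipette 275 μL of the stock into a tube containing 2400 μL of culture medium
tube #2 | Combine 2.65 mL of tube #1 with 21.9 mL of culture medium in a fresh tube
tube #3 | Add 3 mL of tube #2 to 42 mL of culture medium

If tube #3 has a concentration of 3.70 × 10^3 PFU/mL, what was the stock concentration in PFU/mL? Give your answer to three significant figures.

Step 1: 275 μL + 2400 μL = 2675 μL total → factor 2675/275 = 9.7273
Step 2: 2.65 mL + 21.9 mL = 24.55 mL total → factor 24.55/2.65 = 9.2642
Step 3: 3 mL + 42 mL = 45 mL total → factor 45/3 = 15
Overall dilution factor = 9.7273 × 9.2642 × 15 = 1351.7
Stock = 3.70 × 10^3 PFU/mL × 1351.7 = 5.00 × 10^6 PFU/mL

5.00 × 10^6 PFU/mL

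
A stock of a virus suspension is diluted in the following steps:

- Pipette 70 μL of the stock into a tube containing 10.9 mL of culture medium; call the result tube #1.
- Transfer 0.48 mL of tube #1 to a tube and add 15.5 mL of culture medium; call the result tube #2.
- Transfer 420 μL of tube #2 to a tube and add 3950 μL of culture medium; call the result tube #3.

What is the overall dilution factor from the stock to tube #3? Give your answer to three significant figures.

Step 1: 70 μL + 10.9 mL = 10970 μL total → factor 10970/70 = 156.71
Step 2: 0.48 mL + 15.5 mL = 15.98 mL total → factor 15.98/0.48 = 33.292
Step 3: 420 μL + 3950 μL = 4370 μL total → factor 4370/420 = 10.405
Overall dilution factor = 156.71 × 33.292 × 10.405 = 54285

5.43 × 10^4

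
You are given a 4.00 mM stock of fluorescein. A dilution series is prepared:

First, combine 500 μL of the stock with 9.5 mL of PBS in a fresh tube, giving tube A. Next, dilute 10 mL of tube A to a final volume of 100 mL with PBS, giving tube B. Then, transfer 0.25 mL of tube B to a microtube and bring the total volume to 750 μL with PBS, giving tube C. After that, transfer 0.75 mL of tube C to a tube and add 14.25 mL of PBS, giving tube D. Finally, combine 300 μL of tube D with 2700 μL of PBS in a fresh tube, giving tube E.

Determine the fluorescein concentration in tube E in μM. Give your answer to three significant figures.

0.0333 μM

Step 1: 500 μL + 9.5 mL = 10000 μL total → factor 10000/500 = 20
Step 2: 10 mL brought to 100 mL → factor 100/10 = 10
Step 3: 0.25 mL brought to 750 μL → factor 0.75/0.25 = 3
Step 4: 0.75 mL + 14.25 mL = 15 mL total → factor 15/0.75 = 20
Step 5: 300 μL + 2700 μL = 3000 μL total → factor 3000/300 = 10
Overall dilution factor = 20 × 10 × 3 × 20 × 10 = 1.2 × 10^5
Final = 4.00 mM / 1.2 × 10^5 = 3.333 × 10^-5 mM = 0.0333 μM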